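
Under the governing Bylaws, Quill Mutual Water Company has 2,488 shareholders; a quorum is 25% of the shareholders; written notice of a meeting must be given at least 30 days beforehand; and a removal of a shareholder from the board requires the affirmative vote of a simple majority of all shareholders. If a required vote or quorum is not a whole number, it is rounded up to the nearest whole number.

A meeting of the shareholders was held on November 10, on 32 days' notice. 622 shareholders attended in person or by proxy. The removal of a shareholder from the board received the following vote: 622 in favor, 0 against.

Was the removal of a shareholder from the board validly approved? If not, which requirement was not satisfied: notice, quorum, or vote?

Invalid — vote requirement not satisfied.

Notice: 32 days given; 30 required. Satisfied.
Quorum: 25% of 2,488 = 622; 622 present. Satisfied.
Vote: requires a majority of all shareholders (2,488); a majority of 2488 is 1245, so 1,245 needed; 622 in favor. Not satisfied.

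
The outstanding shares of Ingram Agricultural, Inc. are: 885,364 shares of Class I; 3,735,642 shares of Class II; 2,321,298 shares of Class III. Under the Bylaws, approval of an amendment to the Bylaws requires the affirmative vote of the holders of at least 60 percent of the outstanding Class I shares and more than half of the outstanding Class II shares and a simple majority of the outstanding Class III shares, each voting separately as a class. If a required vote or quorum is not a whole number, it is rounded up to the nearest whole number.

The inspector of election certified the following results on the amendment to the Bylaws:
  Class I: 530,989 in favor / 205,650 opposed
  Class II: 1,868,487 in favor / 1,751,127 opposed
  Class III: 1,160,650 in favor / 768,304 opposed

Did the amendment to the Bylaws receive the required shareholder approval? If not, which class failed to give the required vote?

Not approved — the Class I shares did not give the required vote.

Class I: 3/5 of 885364 = 531218.40, rounded up to 531219; 531,219 required, 530,989 in favor — not approved.
Class II: a majority of 3735642 is 1867822; 1,867,822 required, 1,868,487 in favor — approved.
Class III: a majority of 2321298 is 1160650; 1,160,650 required, 1,160,650 in favor — approved.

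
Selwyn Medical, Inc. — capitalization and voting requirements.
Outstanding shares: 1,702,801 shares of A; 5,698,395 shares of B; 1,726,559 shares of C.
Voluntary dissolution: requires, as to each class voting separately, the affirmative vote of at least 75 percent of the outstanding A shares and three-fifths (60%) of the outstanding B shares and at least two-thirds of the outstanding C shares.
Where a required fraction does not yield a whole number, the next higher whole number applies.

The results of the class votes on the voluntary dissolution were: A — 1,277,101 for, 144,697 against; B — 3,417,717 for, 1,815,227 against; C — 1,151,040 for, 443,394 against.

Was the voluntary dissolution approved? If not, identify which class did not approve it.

Not approved — the B shares did not give the required vote.

A: 3/4 of 1702801 = 1277100.75, rounded up to 1277101; 1,277,101 required, 1,277,101 in favor — approved.
B: 3/5 of 5698395 = 3419037; 3,419,037 required, 3,417,717 in favor — not approved.
C: 2/3 of 1726559 = 1151039.33, rounded up to 1151040; 1,151,040 required, 1,151,040 in favor — approved.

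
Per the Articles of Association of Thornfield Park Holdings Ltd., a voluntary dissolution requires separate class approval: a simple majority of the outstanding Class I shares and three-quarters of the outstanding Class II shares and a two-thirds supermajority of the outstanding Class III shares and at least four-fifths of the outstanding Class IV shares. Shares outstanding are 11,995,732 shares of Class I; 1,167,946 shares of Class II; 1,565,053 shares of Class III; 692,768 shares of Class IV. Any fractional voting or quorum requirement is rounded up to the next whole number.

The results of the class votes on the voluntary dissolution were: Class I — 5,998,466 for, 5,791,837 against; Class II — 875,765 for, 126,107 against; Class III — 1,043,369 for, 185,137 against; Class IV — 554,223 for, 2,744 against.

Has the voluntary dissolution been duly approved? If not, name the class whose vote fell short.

Not approved — the Class II shares did not give the required vote.

Class I: a majority of 11995732 is 5997867; 5,997,867 required, 5,998,466 in favor — approved.
Class II: 3/4 of 1167946 = 875959.50, rounded up to 875960; 875,960 required, 875,765 in favor — not approved.
Class III: 2/3 of 1565053 = 1043368.67, rounded up to 1043369; 1,043,369 required, 1,043,369 in favor — approved.
Class IV: 4/5 of 692768 = 554214.40, rounded up to 554215; 554,215 required, 554,223 in favor — approved.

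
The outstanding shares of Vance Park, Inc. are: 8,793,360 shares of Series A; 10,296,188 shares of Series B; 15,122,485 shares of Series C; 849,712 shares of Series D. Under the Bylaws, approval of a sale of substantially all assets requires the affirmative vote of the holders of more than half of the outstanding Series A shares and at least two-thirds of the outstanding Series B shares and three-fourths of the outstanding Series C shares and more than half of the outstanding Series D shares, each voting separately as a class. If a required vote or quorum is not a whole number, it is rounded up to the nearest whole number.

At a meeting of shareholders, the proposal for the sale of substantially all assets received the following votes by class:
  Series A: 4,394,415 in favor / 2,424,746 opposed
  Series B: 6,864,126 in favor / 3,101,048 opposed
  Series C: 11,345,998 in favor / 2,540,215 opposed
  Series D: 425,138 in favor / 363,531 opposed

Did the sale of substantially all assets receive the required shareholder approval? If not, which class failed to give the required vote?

Series A: a majority of 8793360 is 4396681; 4,396,681 required, 4,394,415 in favor — not approved.
Series B: 2/3 of 10296188 = 6864125.33, rounded up to 6864126; 6,864,126 required, 6,864,126 in favor — approved.
Series C: 3/4 of 15122485 = 11341863.75, rounded up to 11341864; 11,341,864 required, 11,345,998 in favor — approved.
Series D: a majority of 849712 is 424857; 424,857 required, 425,138 in favor — approved.

Not approved — the Series A shares did not give the required vote.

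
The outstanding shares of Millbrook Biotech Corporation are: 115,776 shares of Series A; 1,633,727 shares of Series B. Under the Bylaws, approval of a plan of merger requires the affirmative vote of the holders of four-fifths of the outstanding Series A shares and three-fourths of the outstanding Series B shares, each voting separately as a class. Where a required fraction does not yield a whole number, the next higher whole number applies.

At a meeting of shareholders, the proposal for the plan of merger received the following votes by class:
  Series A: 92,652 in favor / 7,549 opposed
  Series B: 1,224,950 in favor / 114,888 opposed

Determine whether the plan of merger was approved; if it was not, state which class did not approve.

Series A: 4/5 of 115776 = 92620.80, rounded up to 92621; 92,621 required, 92,652 in favor — approved.
Series B: 3/4 of 1633727 = 1225295.25, rounded up to 1225296; 1,225,296 required, 1,224,950 in favor — not approved.

Not approved — the Series B shares did not give the required vote.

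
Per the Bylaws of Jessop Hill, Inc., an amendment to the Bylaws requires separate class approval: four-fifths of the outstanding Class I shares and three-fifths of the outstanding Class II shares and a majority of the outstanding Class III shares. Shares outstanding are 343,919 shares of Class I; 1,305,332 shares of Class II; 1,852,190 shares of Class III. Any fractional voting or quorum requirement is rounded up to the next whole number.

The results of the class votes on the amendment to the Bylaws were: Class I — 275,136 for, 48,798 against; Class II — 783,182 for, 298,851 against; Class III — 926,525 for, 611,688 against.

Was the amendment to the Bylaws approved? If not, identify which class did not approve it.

Class I: 4/5 of 343919 = 275135.20, rounded up to 275136; 275,136 required, 275,136 in favor — approved.
Class II: 3/5 of 1305332 = 783199.20, rounded up to 783200; 783,200 required, 783,182 in favor — not approved.
Class III: a majority of 1852190 is 926096; 926,096 required, 926,525 in favor — approved.

Not approved — the Class II shares did not give the required vote.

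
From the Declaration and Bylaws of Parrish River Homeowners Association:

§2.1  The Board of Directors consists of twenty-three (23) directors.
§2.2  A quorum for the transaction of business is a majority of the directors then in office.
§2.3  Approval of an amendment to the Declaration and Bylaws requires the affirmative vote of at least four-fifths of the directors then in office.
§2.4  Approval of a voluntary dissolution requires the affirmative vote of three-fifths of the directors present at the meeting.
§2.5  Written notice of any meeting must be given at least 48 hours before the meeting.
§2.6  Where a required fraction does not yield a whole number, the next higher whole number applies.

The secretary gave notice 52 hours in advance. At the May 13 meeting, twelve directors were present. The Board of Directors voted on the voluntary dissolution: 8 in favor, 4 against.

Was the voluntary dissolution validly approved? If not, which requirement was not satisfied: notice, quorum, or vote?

Valid — all requirements satisfied.

Notice: 52 hours given; 48 required (52 ≥ 48). Satisfied.
Quorum: 12 present; quorum is 12. Satisfied.
Vote: the voluntary dissolution requires three-fifths of the directors present (12). 3/5 of 12 = 7.20, rounded up to 8, so 8 affirmative votes are needed; 8 voted in favor. Satisfied.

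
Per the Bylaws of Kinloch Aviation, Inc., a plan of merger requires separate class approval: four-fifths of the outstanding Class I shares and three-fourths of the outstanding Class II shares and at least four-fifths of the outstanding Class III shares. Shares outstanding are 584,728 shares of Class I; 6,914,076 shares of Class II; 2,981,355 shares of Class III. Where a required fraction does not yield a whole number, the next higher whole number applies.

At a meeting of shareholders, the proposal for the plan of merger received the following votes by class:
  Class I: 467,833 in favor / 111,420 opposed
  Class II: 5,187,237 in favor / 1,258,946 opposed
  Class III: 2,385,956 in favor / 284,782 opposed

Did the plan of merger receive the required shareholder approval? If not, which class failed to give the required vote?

Class I: 4/5 of 584728 = 467782.40, rounded up to 467783; 467,783 required, 467,833 in favor — approved.
Class II: 3/4 of 6914076 = 5185557; 5,185,557 required, 5,187,237 in favor — approved.
Class III: 4/5 of 2981355 = 2385084; 2,385,084 required, 2,385,956 in favor — approved.

Approved — every class gave the required vote.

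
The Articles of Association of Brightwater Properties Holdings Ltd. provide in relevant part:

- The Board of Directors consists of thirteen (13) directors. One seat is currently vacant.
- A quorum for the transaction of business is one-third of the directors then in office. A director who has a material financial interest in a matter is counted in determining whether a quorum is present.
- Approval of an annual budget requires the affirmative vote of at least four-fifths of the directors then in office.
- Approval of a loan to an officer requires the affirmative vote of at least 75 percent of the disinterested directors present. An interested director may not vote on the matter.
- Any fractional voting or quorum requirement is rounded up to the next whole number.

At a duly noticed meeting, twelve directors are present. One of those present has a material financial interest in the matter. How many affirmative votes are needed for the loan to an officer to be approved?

9

The loan to an officer requires three-fourths of the disinterested directors present (12 − 1 = 11).
3/4 of 11 = 8.25, rounded up to 9.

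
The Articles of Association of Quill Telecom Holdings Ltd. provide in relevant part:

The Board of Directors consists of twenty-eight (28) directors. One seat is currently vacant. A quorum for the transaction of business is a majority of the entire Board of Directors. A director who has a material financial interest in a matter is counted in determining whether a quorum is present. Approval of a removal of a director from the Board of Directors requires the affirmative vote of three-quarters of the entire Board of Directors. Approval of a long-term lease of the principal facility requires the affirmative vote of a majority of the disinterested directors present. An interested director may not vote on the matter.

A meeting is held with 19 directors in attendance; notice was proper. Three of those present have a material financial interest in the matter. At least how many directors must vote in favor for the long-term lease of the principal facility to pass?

9

The long-term lease of the principal facility requires a majority of the disinterested directors present (19 − 3 = 16).
A majority of 16 is 9.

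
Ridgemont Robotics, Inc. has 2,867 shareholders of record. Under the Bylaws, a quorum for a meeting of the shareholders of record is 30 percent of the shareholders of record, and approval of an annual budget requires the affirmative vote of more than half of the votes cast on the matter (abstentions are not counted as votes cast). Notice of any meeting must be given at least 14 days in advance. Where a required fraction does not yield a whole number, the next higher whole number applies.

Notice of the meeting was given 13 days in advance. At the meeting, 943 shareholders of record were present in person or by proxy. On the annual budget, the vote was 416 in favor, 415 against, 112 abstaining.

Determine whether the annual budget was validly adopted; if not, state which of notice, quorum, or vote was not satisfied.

Invalid — notice requirement not satisfied.

Notice: 13 days given; 14 required. Not satisfied.
Quorum: 30% of 2,867 = 860.10, rounded up to 861; 943 present. Satisfied.
Vote: requires a majority of the votes cast (943 − 112 abstaining = 831); a majority of 831 is 416, so 416 needed; 416 in favor. Satisfied.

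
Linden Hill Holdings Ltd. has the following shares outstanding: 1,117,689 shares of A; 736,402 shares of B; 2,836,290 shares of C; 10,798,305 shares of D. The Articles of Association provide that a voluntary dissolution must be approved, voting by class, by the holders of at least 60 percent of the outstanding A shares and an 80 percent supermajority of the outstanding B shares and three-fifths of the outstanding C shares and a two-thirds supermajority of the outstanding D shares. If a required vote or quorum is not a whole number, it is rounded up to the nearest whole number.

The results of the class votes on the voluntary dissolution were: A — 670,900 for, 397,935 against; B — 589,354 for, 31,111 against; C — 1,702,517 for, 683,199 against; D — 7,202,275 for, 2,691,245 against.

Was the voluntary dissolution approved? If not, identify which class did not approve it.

Approved — every class gave the required vote.

A: 3/5 of 1117689 = 670613.40, rounded up to 670614; 670,614 required, 670,900 in favor — approved.
B: 4/5 of 736402 = 589121.60, rounded up to 589122; 589,122 required, 589,354 in favor — approved.
C: 3/5 of 2836290 = 1701774; 1,701,774 required, 1,702,517 in favor — approved.
D: 2/3 of 10798305 = 7198870; 7,198,870 required, 7,202,275 in favor — approved.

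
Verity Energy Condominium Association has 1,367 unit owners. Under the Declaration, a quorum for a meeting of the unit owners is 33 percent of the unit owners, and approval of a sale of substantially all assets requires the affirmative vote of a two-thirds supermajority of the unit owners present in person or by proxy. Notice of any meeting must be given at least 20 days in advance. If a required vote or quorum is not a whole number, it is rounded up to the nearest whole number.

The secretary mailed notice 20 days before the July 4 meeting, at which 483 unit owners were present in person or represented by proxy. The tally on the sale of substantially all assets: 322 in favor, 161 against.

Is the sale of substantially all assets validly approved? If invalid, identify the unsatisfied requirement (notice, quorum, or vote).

Notice: 20 days given; 20 required. Satisfied.
Quorum: 33% of 1,367 = 451.11, rounded up to 452; 483 present. Satisfied.
Vote: requires two-thirds of those present (483); 2/3 of 483 = 322, so 322 needed; 322 in favor. Satisfied.

Valid — all requirements satisfied.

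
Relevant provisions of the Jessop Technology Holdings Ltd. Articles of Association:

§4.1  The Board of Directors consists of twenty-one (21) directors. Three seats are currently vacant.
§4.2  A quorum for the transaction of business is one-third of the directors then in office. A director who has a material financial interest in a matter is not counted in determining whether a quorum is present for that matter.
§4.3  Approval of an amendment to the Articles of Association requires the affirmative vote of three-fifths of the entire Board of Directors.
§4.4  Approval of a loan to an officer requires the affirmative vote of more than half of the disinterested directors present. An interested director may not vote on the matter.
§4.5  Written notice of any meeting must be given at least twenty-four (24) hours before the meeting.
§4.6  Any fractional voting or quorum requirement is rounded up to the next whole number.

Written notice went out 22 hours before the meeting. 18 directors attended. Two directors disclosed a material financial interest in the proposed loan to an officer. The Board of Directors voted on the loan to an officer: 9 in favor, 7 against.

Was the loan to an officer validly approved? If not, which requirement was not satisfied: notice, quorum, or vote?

Invalid — notice requirement not satisfied.

Notice: 22 hours given; 24 required (22 < 24). Not satisfied.
Quorum: 18 present, but the 2 interested directors do not count, leaving 16. Quorum is 6. Satisfied.
Vote: the loan to an officer requires a majority of the disinterested directors present (18 − 2 = 16). A majority of 16 is 9, so 9 affirmative votes are needed; 9 voted in favor. Satisfied.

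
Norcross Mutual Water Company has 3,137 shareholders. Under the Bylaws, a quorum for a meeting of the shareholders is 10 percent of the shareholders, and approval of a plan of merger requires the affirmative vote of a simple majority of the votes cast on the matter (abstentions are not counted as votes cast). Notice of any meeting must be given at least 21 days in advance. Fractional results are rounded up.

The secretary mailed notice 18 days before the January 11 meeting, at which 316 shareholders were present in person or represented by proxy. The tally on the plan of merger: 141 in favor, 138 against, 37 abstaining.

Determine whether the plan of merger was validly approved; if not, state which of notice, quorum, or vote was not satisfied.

Invalid — notice requirement not satisfied.

Notice: 18 days given; 21 required. Not satisfied.
Quorum: 10% of 3,137 = 313.70, rounded up to 314; 316 present. Satisfied.
Vote: requires a majority of the votes cast (316 − 37 abstaining = 279); a majority of 279 is 140, so 140 needed; 141 in favor. Satisfied.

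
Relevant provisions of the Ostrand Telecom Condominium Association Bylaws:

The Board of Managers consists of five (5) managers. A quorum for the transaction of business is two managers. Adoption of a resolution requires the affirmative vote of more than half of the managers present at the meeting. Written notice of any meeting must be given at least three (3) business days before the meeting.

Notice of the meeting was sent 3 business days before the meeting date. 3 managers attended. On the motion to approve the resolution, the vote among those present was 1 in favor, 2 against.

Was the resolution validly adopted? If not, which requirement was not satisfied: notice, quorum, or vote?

Notice: 3 business days given; 3 required (3 ≥ 3). Satisfied.
Quorum: 3 present; quorum is 2. Satisfied.
Vote: the resolution requires a majority of the managers present (3). A majority of 3 is 2, so 2 affirmative votes are needed; 1 voted in favor. Not satisfied.

Invalid — vote requirement not satisfied.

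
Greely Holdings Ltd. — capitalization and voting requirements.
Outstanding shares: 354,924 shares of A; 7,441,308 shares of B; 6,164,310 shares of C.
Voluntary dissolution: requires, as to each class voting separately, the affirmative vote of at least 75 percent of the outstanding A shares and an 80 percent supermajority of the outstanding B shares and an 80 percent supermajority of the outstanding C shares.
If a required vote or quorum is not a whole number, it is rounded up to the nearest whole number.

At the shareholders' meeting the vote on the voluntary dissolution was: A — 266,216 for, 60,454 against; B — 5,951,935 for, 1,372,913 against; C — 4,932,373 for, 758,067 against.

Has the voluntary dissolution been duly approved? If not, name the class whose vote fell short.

Not approved — the B shares did not give the required vote.

A: 3/4 of 354924 = 266193; 266,193 required, 266,216 in favor — approved.
B: 4/5 of 7441308 = 5953046.40, rounded up to 5953047; 5,953,047 required, 5,951,935 in favor — not approved.
C: 4/5 of 6164310 = 4931448; 4,931,448 required, 4,932,373 in favor — approved.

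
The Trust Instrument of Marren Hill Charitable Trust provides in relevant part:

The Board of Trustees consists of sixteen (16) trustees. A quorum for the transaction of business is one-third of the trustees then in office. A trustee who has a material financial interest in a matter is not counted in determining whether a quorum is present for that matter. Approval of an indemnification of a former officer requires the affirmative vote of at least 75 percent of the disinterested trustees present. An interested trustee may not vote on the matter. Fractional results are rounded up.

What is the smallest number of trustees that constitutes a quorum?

1/3 of 16 = 5.33, rounded up to 6.

6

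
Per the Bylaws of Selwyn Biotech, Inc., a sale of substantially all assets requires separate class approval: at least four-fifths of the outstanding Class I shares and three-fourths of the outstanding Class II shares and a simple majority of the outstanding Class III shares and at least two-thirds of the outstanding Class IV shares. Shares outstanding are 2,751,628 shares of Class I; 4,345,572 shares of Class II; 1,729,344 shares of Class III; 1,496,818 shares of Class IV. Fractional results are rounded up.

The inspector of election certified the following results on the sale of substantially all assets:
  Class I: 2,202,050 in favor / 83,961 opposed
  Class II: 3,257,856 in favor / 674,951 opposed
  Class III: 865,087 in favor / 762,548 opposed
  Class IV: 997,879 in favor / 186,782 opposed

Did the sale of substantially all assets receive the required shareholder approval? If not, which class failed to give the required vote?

Class I: 4/5 of 2751628 = 2201302.40, rounded up to 2201303; 2,201,303 required, 2,202,050 in favor — approved.
Class II: 3/4 of 4345572 = 3259179; 3,259,179 required, 3,257,856 in favor — not approved.
Class III: a majority of 1729344 is 864673; 864,673 required, 865,087 in favor — approved.
Class IV: 2/3 of 1496818 = 997878.67, rounded up to 997879; 997,879 required, 997,879 in favor — approved.

Not approved — the Class II shares did not give the required vote.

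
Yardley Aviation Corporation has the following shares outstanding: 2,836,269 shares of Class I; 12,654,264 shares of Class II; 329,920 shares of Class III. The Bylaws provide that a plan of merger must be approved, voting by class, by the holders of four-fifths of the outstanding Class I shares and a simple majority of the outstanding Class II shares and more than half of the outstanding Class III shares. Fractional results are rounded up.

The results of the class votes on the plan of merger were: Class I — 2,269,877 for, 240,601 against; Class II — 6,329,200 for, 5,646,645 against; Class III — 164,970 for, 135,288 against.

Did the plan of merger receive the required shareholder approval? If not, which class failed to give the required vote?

Approved — every class gave the required vote.

Class I: 4/5 of 2836269 = 2269015.20, rounded up to 2269016; 2,269,016 required, 2,269,877 in favor — approved.
Class II: a majority of 12654264 is 6327133; 6,327,133 required, 6,329,200 in favor — approved.
Class III: a majority of 329920 is 164961; 164,961 required, 164,970 in favor — approved.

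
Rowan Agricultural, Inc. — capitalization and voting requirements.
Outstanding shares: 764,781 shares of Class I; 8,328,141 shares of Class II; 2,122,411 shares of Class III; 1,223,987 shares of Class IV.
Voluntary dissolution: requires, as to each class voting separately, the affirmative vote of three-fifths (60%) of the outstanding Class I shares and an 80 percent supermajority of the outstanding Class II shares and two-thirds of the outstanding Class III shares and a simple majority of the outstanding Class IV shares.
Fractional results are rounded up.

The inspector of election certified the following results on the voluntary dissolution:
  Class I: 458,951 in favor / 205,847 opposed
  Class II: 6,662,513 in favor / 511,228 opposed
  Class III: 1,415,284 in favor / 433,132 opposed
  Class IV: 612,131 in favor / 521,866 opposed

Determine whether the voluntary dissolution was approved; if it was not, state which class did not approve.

Class I: 3/5 of 764781 = 458868.60, rounded up to 458869; 458,869 required, 458,951 in favor — approved.
Class II: 4/5 of 8328141 = 6662512.80, rounded up to 6662513; 6,662,513 required, 6,662,513 in favor — approved.
Class III: 2/3 of 2122411 = 1414940.67, rounded up to 1414941; 1,414,941 required, 1,415,284 in favor — approved.
Class IV: a majority of 1223987 is 611994; 611,994 required, 612,131 in favor — approved.

Approved — every class gave the required vote.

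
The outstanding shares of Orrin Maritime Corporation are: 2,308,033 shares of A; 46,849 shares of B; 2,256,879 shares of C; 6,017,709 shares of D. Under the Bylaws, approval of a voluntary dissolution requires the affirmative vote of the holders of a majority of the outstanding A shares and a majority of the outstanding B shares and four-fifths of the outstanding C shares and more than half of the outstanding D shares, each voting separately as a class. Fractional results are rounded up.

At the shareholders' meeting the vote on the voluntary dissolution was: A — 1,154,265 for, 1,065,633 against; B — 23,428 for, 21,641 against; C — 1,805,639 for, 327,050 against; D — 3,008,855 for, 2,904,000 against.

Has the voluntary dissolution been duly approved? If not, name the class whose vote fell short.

A: a majority of 2308033 is 1154017; 1,154,017 required, 1,154,265 in favor — approved.
B: a majority of 46849 is 23425; 23,425 required, 23,428 in favor — approved.
C: 4/5 of 2256879 = 1805503.20, rounded up to 1805504; 1,805,504 required, 1,805,639 in favor — approved.
D: a majority of 6017709 is 3008855; 3,008,855 required, 3,008,855 in favor — approved.

Approved — every class gave the required vote.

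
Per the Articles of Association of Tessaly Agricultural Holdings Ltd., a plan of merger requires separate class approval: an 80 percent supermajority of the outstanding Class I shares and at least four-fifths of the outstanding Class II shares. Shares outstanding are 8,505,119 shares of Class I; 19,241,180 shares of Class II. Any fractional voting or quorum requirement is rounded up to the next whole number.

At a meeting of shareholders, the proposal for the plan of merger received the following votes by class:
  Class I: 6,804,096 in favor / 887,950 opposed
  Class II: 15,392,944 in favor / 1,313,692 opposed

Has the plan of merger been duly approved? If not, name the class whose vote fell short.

Approved — every class gave the required vote.

Class I: 4/5 of 8505119 = 6804095.20, rounded up to 6804096; 6,804,096 required, 6,804,096 in favor — approved.
Class II: 4/5 of 19241180 = 15392944; 15,392,944 required, 15,392,944 in favor — approved.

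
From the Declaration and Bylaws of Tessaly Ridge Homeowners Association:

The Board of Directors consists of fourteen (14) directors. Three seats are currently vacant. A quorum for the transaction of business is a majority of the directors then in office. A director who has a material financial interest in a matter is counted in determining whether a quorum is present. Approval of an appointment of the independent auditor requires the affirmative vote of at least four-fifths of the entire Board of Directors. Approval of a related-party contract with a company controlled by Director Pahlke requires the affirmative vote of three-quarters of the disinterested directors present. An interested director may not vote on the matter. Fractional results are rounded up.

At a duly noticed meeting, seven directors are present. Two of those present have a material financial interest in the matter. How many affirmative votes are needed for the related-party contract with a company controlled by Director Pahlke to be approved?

4

The related-party contract with a company controlled by Director Pahlke requires three-fourths of the disinterested directors present (7 − 2 = 5).
3/4 of 5 = 3.75, rounded up to 4.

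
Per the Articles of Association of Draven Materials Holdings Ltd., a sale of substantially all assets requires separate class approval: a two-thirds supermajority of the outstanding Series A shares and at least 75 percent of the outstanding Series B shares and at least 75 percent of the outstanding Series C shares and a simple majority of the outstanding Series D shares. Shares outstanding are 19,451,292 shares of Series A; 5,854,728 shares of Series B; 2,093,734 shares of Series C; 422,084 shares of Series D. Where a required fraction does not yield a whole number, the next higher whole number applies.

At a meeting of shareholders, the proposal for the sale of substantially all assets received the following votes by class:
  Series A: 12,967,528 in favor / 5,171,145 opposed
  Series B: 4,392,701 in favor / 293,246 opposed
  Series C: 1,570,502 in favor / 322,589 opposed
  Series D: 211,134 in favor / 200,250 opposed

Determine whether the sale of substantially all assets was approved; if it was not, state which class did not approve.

Approved — every class gave the required vote.

Series A: 2/3 of 19451292 = 12967528; 12,967,528 required, 12,967,528 in favor — approved.
Series B: 3/4 of 5854728 = 4391046; 4,391,046 required, 4,392,701 in favor — approved.
Series C: 3/4 of 2093734 = 1570300.50, rounded up to 1570301; 1,570,301 required, 1,570,502 in favor — approved.
Series D: a majority of 422084 is 211043; 211,043 required, 211,134 in favor — approved.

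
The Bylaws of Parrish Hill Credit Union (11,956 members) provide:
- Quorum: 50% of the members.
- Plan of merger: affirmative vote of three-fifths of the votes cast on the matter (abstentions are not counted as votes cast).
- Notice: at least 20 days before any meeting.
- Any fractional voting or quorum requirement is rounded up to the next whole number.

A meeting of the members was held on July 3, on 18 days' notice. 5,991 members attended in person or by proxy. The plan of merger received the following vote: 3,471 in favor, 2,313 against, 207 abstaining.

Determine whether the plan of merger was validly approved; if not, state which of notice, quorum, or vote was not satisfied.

Invalid — notice requirement not satisfied.

Notice: 18 days given; 20 required. Not satisfied.
Quorum: 50% of 11,956 = 5,978; 5,991 present. Satisfied.
Vote: requires three-fifths of the votes cast (5,991 − 207 abstaining = 5,784); 3/5 of 5784 = 3470.40, rounded up to 3471, so 3,471 needed; 3,471 in favor. Satisfied.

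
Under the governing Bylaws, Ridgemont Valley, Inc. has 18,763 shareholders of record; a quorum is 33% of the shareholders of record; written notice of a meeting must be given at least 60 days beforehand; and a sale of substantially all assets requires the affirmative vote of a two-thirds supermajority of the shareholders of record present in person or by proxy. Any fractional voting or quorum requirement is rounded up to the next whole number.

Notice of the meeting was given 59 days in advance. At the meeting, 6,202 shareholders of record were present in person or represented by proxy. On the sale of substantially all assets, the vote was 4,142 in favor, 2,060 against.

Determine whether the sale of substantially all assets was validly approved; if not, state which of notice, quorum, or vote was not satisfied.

Notice: 59 days given; 60 required. Not satisfied.
Quorum: 33% of 18,763 = 6,191.79, rounded up to 6,192; 6,202 present. Satisfied.
Vote: requires two-thirds of those present (6,202); 2/3 of 6202 = 4134.67, rounded up to 4135, so 4,135 needed; 4,142 in favor. Satisfied.

Invalid — notice requirement not satisfied.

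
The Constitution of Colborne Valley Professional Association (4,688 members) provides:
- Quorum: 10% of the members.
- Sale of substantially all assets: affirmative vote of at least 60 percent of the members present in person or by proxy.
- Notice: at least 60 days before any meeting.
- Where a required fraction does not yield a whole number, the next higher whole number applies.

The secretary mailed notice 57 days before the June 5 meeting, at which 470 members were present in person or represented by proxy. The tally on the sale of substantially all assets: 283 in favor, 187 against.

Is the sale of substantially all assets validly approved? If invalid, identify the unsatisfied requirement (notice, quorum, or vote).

Invalid — notice requirement not satisfied.

Notice: 57 days given; 60 required. Not satisfied.
Quorum: 10% of 4,688 = 468.80, rounded up to 469; 470 present. Satisfied.
Vote: requires three-fifths of those present (470); 3/5 of 470 = 282, so 282 needed; 283 in favor. Satisfied.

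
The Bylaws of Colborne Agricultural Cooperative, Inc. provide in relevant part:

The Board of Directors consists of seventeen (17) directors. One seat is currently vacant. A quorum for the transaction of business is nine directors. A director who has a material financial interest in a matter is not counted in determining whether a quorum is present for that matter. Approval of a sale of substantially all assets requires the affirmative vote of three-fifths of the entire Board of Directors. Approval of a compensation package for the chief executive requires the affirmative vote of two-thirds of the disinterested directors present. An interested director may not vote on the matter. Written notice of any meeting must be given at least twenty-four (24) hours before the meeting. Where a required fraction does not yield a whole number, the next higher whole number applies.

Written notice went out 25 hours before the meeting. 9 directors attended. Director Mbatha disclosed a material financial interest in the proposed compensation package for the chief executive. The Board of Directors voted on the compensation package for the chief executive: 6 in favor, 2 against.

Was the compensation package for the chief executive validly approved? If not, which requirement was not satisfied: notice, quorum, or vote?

Invalid — quorum requirement not satisfied.

Notice: 25 hours given; 24 required (25 ≥ 24). Satisfied.
Quorum: 9 present, but the 1 interested director does not count, leaving 8. Quorum is 9. Not satisfied.
Vote: the compensation package for the chief executive requires two-thirds of the disinterested directors present (9 − 1 = 8). 2/3 of 8 = 5.33, rounded up to 6, so 6 affirmative votes are needed; 6 voted in favor. Satisfied. (Moot — without a quorum no business can be validly transacted.)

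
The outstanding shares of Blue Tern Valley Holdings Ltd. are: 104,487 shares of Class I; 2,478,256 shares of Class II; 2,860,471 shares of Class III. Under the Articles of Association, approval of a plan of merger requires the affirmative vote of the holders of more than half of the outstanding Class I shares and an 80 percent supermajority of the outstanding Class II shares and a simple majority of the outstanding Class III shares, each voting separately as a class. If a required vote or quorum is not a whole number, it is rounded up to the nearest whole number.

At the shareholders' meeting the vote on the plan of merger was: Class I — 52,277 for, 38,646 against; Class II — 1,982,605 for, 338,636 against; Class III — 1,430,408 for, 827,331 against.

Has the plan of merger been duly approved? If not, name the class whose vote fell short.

Class I: a majority of 104487 is 52244; 52,244 required, 52,277 in favor — approved.
Class II: 4/5 of 2478256 = 1982604.80, rounded up to 1982605; 1,982,605 required, 1,982,605 in favor — approved.
Class III: a majority of 2860471 is 1430236; 1,430,236 required, 1,430,408 in favor — approved.

Approved — every class gave the required vote.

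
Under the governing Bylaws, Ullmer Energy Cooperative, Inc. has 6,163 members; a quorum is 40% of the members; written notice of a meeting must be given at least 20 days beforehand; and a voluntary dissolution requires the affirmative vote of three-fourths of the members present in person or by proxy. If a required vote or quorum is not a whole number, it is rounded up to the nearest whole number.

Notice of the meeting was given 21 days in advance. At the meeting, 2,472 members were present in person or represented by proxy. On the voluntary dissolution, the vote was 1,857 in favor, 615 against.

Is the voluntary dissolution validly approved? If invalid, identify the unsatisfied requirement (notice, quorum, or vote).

Notice: 21 days given; 20 required. Satisfied.
Quorum: 40% of 6,163 = 2,465.20, rounded up to 2,466; 2,472 present. Satisfied.
Vote: requires three-fourths of those present (2,472); 3/4 of 2472 = 1854, so 1,854 needed; 1,857 in favor. Satisfied.

Valid — all requirements satisfied.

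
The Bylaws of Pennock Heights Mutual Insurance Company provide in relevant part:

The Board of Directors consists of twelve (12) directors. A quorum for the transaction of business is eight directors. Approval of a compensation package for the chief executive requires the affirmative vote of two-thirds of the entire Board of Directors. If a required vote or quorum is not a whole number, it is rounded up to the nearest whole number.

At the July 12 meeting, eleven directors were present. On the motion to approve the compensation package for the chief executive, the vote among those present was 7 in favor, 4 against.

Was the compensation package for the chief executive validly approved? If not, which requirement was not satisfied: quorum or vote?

Quorum: 11 present; quorum is 8. Satisfied.
Vote: the compensation package for the chief executive requires two-thirds of the entire Board of Directors (12). 2/3 of 12 = 8, so 8 affirmative votes are needed; 7 voted in favor. Not satisfied.

Invalid — vote requirement not satisfied.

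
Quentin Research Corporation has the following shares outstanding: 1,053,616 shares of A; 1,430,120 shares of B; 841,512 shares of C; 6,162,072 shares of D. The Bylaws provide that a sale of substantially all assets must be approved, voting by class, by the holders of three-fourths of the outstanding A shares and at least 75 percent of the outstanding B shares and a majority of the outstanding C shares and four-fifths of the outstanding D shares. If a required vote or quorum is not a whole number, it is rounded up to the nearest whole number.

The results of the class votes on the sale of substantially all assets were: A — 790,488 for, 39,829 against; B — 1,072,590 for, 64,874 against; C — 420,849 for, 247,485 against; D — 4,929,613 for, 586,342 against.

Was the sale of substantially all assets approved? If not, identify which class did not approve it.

A: 3/4 of 1053616 = 790212; 790,212 required, 790,488 in favor — approved.
B: 3/4 of 1430120 = 1072590; 1,072,590 required, 1,072,590 in favor — approved.
C: a majority of 841512 is 420757; 420,757 required, 420,849 in favor — approved.
D: 4/5 of 6162072 = 4929657.60, rounded up to 4929658; 4,929,658 required, 4,929,613 in favor — not approved.

Not approved — the D shares did not give the required vote.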